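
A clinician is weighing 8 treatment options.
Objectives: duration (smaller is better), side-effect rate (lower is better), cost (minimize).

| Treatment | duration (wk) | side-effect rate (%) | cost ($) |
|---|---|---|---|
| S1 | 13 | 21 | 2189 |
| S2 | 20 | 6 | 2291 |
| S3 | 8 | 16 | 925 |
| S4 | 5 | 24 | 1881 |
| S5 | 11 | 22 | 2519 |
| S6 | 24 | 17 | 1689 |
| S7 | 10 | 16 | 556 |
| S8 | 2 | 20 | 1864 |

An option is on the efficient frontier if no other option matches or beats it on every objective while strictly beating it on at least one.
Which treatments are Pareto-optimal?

S1: dominated by S3 (duration 8≤13, side-effect rate 16≤21, cost 925≤2189).
S2: not dominated (best side-effect rate).
S3: not dominated.
S4: dominated by S8 (duration 2≤5, side-effect rate 20≤24, cost 1864≤1881).
S5: dominated by S3 (duration 8≤11, side-effect rate 16≤22, cost 925≤2519).
S6: dominated by S3 (duration 8≤24, side-effect rate 16≤17, cost 925≤1689).
S7: not dominated (best cost).
S8: not dominated (best duration).

S2, S3, S7, S8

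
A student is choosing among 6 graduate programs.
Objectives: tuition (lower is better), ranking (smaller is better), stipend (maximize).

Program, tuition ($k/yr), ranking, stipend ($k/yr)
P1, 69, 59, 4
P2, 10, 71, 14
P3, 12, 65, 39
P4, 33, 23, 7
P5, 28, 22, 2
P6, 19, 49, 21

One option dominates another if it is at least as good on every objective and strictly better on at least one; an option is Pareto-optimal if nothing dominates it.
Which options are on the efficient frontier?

P2, P3, P4, P5, P6

P1: dominated by P4 (tuition 33≤69, ranking 23≤59, stipend 7≥4).
P2: not dominated (best tuition).
P3: not dominated (best stipend).
P4: not dominated.
P5: not dominated (best ranking).
P6: not dominated.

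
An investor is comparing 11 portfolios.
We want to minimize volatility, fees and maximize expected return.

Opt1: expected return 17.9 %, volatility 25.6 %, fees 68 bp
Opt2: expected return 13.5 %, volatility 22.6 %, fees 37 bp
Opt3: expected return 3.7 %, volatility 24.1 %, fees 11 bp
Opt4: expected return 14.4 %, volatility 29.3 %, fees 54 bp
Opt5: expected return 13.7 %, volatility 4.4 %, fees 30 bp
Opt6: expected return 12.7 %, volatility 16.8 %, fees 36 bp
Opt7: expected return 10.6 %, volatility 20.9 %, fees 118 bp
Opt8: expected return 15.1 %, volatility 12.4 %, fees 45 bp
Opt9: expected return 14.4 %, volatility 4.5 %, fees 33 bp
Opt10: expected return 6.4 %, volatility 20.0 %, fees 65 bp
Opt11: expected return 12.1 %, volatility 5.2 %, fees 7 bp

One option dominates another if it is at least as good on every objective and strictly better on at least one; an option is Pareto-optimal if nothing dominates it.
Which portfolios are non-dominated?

Opt1: not dominated (best expected return).
Opt2: dominated by Opt5 (expected return 13.7≥13.5, volatility 4.4≤22.6, fees 30≤37).
Opt3: dominated by Opt11 (expected return 12.1≥3.7, volatility 5.2≤24.1, fees 7≤11).
Opt4: dominated by Opt8 (expected return 15.1≥14.4, volatility 12.4≤29.3, fees 45≤54).
Opt5: not dominated (best volatility).
Opt6: dominated by Opt5 (expected return 13.7≥12.7, volatility 4.4≤16.8, fees 30≤36).
Opt7: dominated by Opt5 (expected return 13.7≥10.6, volatility 4.4≤20.9, fees 30≤118).
Opt8: not dominated.
Opt9: not dominated.
Opt10: dominated by Opt5 (expected return 13.7≥6.4, volatility 4.4≤20.0, fees 30≤65).
Opt11: not dominated (best fees).

Opt1, Opt5, Opt8, Opt9, Opt11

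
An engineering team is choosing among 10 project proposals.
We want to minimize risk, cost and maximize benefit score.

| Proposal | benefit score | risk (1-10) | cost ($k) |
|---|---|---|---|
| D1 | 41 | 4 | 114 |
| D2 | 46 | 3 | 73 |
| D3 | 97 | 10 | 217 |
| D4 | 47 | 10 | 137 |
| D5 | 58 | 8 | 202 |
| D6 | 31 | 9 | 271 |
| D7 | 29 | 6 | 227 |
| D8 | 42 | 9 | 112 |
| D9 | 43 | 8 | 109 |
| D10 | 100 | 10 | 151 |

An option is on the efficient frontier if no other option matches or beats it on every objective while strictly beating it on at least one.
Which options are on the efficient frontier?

D1: dominated by D2 (benefit score 46≥41, risk 3≤4, cost 73≤114).
D2: not dominated (best risk).
D3: dominated by D10 (benefit score 100≥97, risk 10≤10, cost 151≤217).
D4: not dominated.
D5: not dominated.
D6: dominated by D1 (benefit score 41≥31, risk 4≤9, cost 114≤271).
D7: dominated by D1 (benefit score 41≥29, risk 4≤6, cost 114≤227).
D8: dominated by D2 (benefit score 46≥42, risk 3≤9, cost 73≤112).
D9: dominated by D2 (benefit score 46≥43, risk 3≤8, cost 73≤109).
D10: not dominated (best benefit score).

D2, D4, D5, D10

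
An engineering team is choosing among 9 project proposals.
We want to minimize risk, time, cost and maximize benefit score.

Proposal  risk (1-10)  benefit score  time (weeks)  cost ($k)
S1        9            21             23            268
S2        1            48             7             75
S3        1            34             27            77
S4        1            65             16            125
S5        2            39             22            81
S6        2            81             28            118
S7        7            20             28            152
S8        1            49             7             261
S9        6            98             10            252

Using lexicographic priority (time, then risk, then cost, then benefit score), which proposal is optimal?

First minimize time: best is 7, kept {S2, S8}.
Then minimize risk: best is 1, kept {S2, S8}.
Then minimize cost: best is 75, kept {S2}.

S2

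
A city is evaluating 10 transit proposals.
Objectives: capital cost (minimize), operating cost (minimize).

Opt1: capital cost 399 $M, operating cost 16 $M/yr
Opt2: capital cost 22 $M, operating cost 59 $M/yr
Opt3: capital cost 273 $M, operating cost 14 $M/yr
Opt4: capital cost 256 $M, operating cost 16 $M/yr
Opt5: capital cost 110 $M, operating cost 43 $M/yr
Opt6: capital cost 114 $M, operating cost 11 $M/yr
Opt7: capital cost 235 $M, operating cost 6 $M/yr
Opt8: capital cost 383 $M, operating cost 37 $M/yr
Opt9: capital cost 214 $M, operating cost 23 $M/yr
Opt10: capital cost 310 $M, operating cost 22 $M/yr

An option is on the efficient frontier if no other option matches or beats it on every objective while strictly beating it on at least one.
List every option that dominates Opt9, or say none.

Opt6

Opt6: capital cost 114≤214, operating cost 11≤23 — dominates Opt9.
Others (Opt1, Opt2, Opt3, Opt4, Opt5, Opt7, Opt8, Opt10) are each worse than Opt9 on at least one objective.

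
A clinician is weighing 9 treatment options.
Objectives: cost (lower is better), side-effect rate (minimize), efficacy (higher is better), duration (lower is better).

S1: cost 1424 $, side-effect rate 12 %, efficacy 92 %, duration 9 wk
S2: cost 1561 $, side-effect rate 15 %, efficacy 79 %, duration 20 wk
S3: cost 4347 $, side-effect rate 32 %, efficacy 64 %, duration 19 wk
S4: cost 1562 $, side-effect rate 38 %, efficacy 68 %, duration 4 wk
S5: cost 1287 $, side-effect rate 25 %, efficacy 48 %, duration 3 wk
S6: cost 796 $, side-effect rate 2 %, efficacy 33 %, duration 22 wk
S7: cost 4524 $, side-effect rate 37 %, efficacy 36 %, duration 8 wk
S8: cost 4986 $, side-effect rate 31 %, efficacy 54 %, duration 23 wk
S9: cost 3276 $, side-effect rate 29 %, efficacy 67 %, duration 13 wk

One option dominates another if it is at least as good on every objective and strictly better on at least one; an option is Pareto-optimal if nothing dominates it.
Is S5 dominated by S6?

No

S6 vs S5: S6 is worse on efficacy (33 vs 48), so it does not dominate S5.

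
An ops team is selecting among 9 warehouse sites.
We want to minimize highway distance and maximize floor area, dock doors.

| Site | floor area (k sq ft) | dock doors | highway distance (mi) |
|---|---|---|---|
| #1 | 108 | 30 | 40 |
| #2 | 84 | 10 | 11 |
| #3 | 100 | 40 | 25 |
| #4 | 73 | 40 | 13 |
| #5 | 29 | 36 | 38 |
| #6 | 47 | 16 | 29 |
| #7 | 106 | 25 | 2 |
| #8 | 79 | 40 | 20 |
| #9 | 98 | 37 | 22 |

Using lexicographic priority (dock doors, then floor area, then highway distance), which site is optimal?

First maximize dock doors: best is 40, kept {#3, #4, #8}.
Then maximize floor area: best is 100, kept {#3}.

#3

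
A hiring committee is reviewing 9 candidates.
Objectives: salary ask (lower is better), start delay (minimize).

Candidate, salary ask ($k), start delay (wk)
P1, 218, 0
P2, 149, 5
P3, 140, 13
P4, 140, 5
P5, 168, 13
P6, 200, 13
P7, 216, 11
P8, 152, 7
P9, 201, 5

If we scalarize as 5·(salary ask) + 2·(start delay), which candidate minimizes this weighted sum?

P4

P1: 5·218 + 2·0 = 1090
P2: 5·149 + 2·5 = 755
P3: 5·140 + 2·13 = 726
P4: 5·140 + 2·5 = 710
P5: 5·168 + 2·13 = 866
P6: 5·200 + 2·13 = 1026
P7: 5·216 + 2·11 = 1102
P8: 5·152 + 2·7 = 774
P9: 5·201 + 2·5 = 1015
Lowest: P4 at 710.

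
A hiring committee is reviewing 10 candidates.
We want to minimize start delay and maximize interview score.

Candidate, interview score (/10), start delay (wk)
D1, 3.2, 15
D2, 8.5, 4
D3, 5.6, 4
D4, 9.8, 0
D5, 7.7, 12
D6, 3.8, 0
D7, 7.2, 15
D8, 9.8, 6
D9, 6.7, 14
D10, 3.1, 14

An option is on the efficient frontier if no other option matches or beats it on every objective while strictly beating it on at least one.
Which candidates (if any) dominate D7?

D2, D4, D5, D8

D2: interview score 8.5≥7.2, start delay 4≤15 — dominates D7.
D4: interview score 9.8≥7.2, start delay 0≤15 — dominates D7.
D5: interview score 7.7≥7.2, start delay 12≤15 — dominates D7.
D8: interview score 9.8≥7.2, start delay 6≤15 — dominates D7.
Others (D1, D3, D6, D9, D10) are each worse than D7 on at least one objective.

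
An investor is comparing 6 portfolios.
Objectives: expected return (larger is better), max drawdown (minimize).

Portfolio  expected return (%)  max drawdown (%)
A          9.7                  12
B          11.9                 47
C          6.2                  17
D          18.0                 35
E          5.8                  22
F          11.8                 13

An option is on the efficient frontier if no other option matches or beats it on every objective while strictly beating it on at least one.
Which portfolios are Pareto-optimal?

A, D, F

A: not dominated (best max drawdown).
B: dominated by D (expected return 18.0≥11.9, max drawdown 35≤47).
C: dominated by A (expected return 9.7≥6.2, max drawdown 12≤17).
D: not dominated (best expected return).
E: dominated by A (expected return 9.7≥5.8, max drawdown 12≤22).
F: not dominated.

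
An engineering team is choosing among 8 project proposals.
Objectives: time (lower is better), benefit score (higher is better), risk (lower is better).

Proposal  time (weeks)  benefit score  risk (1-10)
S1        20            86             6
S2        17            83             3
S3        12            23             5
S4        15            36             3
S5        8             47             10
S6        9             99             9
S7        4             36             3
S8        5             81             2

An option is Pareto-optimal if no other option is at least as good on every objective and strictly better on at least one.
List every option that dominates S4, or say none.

S7: time 4≤15, benefit score 36≥36, risk 3≤3 — dominates S4.
S8: time 5≤15, benefit score 81≥36, risk 2≤3 — dominates S4.
Others (S1, S2, S3, S5, S6) are each worse than S4 on at least one objective.

S7, S8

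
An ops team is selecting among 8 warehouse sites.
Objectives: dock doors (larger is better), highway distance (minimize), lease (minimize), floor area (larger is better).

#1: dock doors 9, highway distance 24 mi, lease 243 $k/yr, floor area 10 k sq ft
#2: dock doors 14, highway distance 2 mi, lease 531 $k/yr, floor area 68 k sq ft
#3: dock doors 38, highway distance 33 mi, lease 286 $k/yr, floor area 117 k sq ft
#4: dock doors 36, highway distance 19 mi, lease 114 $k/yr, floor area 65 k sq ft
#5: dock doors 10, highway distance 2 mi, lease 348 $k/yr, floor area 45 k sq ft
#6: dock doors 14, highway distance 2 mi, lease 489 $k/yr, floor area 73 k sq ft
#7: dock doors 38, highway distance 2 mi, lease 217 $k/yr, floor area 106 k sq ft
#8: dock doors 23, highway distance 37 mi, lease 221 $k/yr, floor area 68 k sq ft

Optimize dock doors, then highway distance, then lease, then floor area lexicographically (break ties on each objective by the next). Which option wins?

First maximize dock doors: best is 38, kept {#3, #7}.
Then minimize highway distance: best is 2, kept {#7}.

#7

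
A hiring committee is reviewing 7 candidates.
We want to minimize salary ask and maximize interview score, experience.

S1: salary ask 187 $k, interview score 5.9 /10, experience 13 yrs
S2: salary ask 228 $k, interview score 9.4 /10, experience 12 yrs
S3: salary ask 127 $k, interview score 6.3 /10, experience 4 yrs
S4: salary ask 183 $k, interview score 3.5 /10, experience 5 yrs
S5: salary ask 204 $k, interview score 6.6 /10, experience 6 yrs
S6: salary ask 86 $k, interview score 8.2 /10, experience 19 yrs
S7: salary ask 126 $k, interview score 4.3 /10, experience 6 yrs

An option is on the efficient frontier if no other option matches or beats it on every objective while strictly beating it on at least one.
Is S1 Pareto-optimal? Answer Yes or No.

No

S6 vs S1: salary ask 86≤187, interview score 8.2≥5.9, experience 19≥13 — S6 is at least as good on every objective and strictly better on at least one, so S6 dominates S1.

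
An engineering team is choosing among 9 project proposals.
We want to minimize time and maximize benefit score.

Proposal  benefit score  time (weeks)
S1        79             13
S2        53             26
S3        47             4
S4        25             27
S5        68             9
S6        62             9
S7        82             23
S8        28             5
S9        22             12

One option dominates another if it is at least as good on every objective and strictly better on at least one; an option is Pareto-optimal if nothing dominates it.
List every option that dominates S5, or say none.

S1: worse on time (13 vs 9).
S2: worse on benefit score (53 vs 68).
S3: worse on benefit score (47 vs 68).
S4: worse on benefit score (25 vs 68).
S6: worse on benefit score (62 vs 68).
S7: worse on time (23 vs 9).
S8: worse on benefit score (28 vs 68).
S9: worse on benefit score (22 vs 68).
No option dominates S5.

none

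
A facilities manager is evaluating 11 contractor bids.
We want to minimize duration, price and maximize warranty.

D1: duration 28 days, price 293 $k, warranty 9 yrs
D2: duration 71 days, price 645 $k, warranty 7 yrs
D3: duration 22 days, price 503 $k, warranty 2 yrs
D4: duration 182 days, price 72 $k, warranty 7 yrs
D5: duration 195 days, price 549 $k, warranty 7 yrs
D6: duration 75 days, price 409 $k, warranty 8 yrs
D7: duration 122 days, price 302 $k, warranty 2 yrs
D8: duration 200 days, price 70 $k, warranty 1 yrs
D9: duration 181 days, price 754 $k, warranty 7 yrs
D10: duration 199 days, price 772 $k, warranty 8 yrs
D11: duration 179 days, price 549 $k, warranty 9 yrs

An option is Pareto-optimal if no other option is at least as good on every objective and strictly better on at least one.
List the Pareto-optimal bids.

D1, D3, D4, D8

D1: not dominated.
D2: dominated by D1 (duration 28≤71, price 293≤645, warranty 9≥7).
D3: not dominated (best duration).
D4: not dominated.
D5: dominated by D1 (duration 28≤195, price 293≤549, warranty 9≥7).
D6: dominated by D1 (duration 28≤75, price 293≤409, warranty 9≥8).
D7: dominated by D1 (duration 28≤122, price 293≤302, warranty 9≥2).
D8: not dominated (best price).
D9: dominated by D1 (duration 28≤181, price 293≤754, warranty 9≥7).
D10: dominated by D1 (duration 28≤199, price 293≤772, warranty 9≥8).
D11: dominated by D1 (duration 28≤179, price 293≤549, warranty 9≥9).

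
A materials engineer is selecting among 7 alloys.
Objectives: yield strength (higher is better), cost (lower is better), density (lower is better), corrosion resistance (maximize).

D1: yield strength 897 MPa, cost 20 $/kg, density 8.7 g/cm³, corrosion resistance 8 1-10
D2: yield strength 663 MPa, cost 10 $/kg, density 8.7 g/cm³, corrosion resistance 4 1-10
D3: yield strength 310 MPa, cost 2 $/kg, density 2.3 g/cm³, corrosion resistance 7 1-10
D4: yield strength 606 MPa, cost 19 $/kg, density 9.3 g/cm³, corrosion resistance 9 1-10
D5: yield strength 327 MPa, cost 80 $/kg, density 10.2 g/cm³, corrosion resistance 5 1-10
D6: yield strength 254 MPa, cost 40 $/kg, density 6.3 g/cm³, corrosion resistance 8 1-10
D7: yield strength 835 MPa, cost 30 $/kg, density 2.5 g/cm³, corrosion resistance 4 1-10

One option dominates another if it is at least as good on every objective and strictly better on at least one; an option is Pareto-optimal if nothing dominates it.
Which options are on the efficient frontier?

D1, D2, D3, D4, D6, D7

D1: not dominated (best yield strength).
D2: not dominated.
D3: not dominated (best cost).
D4: not dominated (best corrosion resistance).
D5: dominated by D1 (yield strength 897≥327, cost 20≤80, density 8.7≤10.2, corrosion resistance 8≥5).
D6: not dominated.
D7: not dominated.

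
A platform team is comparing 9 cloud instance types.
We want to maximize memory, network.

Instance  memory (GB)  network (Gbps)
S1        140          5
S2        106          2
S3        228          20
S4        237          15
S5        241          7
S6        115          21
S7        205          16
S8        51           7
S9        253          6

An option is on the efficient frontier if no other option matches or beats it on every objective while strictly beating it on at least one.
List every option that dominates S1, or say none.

S3, S4, S5, S7, S9

S3: memory 228≥140, network 20≥5 — dominates S1.
S4: memory 237≥140, network 15≥5 — dominates S1.
S5: memory 241≥140, network 7≥5 — dominates S1.
S7: memory 205≥140, network 16≥5 — dominates S1.
S9: memory 253≥140, network 6≥5 — dominates S1.
Others (S2, S6, S8) are each worse than S1 on at least one objective.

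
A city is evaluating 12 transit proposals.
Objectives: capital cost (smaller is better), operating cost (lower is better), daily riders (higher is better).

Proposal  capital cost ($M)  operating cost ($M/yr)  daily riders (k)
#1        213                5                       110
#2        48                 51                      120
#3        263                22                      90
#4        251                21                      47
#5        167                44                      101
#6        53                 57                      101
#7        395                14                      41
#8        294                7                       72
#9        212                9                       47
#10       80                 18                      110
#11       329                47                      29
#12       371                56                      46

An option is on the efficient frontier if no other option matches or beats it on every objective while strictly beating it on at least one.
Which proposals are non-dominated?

#1, #2, #9, #10

#1: not dominated (best operating cost).
#2: not dominated (best capital cost).
#3: dominated by #1 (capital cost 213≤263, operating cost 5≤22, daily riders 110≥90).
#4: dominated by #1 (capital cost 213≤251, operating cost 5≤21, daily riders 110≥47).
#5: dominated by #10 (capital cost 80≤167, operating cost 18≤44, daily riders 110≥101).
#6: dominated by #2 (capital cost 48≤53, operating cost 51≤57, daily riders 120≥101).
#7: dominated by #1 (capital cost 213≤395, operating cost 5≤14, daily riders 110≥41).
#8: dominated by #1 (capital cost 213≤294, operating cost 5≤7, daily riders 110≥72).
#9: not dominated.
#10: not dominated.
#11: dominated by #1 (capital cost 213≤329, operating cost 5≤47, daily riders 110≥29).
#12: dominated by #1 (capital cost 213≤371, operating cost 5≤56, daily riders 110≥46).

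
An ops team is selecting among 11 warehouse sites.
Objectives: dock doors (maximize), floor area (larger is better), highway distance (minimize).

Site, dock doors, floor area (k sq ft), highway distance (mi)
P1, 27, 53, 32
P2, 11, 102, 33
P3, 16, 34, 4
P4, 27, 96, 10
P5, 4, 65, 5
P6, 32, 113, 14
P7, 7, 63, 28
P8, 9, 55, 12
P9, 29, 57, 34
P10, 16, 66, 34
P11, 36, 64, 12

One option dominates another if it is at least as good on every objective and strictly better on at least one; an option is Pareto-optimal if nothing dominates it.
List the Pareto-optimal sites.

P1: dominated by P4 (dock doors 27≥27, floor area 96≥53, highway distance 10≤32).
P2: dominated by P6 (dock doors 32≥11, floor area 113≥102, highway distance 14≤33).
P3: not dominated (best highway distance).
P4: not dominated.
P5: not dominated.
P6: not dominated (best floor area).
P7: dominated by P4 (dock doors 27≥7, floor area 96≥63, highway distance 10≤28).
P8: dominated by P4 (dock doors 27≥9, floor area 96≥55, highway distance 10≤12).
P9: dominated by P6 (dock doors 32≥29, floor area 113≥57, highway distance 14≤34).
P10: dominated by P4 (dock doors 27≥16, floor area 96≥66, highway distance 10≤34).
P11: not dominated (best dock doors).

P3, P4, P5, P6, P11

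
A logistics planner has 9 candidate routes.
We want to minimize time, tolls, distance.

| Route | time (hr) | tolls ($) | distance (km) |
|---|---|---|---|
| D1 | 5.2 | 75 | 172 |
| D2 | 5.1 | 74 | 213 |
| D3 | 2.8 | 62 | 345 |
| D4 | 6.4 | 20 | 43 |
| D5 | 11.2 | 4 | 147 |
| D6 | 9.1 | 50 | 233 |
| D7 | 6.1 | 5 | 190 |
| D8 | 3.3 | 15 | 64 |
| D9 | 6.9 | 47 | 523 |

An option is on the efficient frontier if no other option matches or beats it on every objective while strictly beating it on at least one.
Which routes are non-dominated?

D1: dominated by D8 (time 3.3≤5.2, tolls 15≤75, distance 64≤172).
D2: dominated by D8 (time 3.3≤5.1, tolls 15≤74, distance 64≤213).
D3: not dominated (best time).
D4: not dominated (best distance).
D5: not dominated (best tolls).
D6: dominated by D4 (time 6.4≤9.1, tolls 20≤50, distance 43≤233).
D7: not dominated.
D8: not dominated.
D9: dominated by D4 (time 6.4≤6.9, tolls 20≤47, distance 43≤523).

D3, D4, D5, D7, D8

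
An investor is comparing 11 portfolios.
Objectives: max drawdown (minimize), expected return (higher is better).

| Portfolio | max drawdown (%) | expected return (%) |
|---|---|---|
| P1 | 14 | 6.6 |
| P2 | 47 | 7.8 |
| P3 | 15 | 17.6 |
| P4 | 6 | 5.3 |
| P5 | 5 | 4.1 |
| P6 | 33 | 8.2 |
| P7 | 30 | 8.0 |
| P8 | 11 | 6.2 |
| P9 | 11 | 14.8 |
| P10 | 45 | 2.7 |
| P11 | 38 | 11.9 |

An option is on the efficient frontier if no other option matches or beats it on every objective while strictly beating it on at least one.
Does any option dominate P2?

P3 vs P2: max drawdown 15≤47, expected return 17.6≥7.8 — P3 is at least as good on every objective and strictly better on at least one, so P3 dominates P2.

Yes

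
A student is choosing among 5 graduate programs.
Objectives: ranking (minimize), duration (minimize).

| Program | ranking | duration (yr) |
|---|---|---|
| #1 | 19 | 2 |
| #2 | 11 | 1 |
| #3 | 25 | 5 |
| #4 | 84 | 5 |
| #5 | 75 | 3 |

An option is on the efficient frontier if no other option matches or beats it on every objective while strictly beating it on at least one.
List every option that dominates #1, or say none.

#2

#2: ranking 11≤19, duration 1≤2 — dominates #1.
Others (#3, #4, #5) are each worse than #1 on at least one objective.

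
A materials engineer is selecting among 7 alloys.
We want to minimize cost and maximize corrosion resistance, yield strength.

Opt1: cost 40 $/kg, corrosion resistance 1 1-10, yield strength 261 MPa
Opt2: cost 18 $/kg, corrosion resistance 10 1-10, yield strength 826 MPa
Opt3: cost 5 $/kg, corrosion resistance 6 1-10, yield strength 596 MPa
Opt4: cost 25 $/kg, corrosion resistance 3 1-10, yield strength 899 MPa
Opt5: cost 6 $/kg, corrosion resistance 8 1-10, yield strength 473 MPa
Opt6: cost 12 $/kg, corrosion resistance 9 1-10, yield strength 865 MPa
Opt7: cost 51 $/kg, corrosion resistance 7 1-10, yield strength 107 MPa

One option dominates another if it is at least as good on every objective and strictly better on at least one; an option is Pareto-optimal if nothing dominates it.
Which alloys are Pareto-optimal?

Opt2, Opt3, Opt4, Opt5, Opt6

Opt1: dominated by Opt2 (cost 18≤40, corrosion resistance 10≥1, yield strength 826≥261).
Opt2: not dominated (best corrosion resistance).
Opt3: not dominated (best cost).
Opt4: not dominated (best yield strength).
Opt5: not dominated.
Opt6: not dominated.
Opt7: dominated by Opt2 (cost 18≤51, corrosion resistance 10≥7, yield strength 826≥107).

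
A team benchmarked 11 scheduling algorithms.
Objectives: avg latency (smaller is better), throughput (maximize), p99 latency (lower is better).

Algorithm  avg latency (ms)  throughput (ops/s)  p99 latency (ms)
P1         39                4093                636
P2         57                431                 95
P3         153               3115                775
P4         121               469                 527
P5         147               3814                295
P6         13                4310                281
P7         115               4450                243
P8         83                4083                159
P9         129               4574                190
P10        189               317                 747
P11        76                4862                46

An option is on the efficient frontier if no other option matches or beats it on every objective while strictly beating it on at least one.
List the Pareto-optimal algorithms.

P1: dominated by P6 (avg latency 13≤39, throughput 4310≥4093, p99 latency 281≤636).
P2: not dominated.
P3: dominated by P1 (avg latency 39≤153, throughput 4093≥3115, p99 latency 636≤775).
P4: dominated by P6 (avg latency 13≤121, throughput 4310≥469, p99 latency 281≤527).
P5: dominated by P6 (avg latency 13≤147, throughput 4310≥3814, p99 latency 281≤295).
P6: not dominated (best avg latency).
P7: dominated by P11 (avg latency 76≤115, throughput 4862≥4450, p99 latency 46≤243).
P8: dominated by P11 (avg latency 76≤83, throughput 4862≥4083, p99 latency 46≤159).
P9: dominated by P11 (avg latency 76≤129, throughput 4862≥4574, p99 latency 46≤190).
P10: dominated by P1 (avg latency 39≤189, throughput 4093≥317, p99 latency 636≤747).
P11: not dominated (best throughput).

P2, P6, P11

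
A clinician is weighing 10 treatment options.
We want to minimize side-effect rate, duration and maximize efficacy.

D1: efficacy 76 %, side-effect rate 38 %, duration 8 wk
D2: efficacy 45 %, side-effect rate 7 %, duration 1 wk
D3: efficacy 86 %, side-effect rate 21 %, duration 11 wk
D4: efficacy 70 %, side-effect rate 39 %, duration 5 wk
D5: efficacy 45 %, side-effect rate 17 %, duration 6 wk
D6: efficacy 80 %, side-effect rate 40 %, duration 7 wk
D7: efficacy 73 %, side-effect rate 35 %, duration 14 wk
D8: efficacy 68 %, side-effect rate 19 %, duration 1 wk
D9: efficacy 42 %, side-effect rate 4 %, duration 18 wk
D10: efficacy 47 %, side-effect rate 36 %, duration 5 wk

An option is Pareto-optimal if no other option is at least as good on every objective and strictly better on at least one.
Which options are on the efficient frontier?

D1, D2, D3, D4, D6, D8, D9

D1: not dominated.
D2: not dominated.
D3: not dominated (best efficacy).
D4: not dominated.
D5: dominated by D2 (efficacy 45≥45, side-effect rate 7≤17, duration 1≤6).
D6: not dominated.
D7: dominated by D3 (efficacy 86≥73, side-effect rate 21≤35, duration 11≤14).
D8: not dominated.
D9: not dominated (best side-effect rate).
D10: dominated by D8 (efficacy 68≥47, side-effect rate 19≤36, duration 1≤5).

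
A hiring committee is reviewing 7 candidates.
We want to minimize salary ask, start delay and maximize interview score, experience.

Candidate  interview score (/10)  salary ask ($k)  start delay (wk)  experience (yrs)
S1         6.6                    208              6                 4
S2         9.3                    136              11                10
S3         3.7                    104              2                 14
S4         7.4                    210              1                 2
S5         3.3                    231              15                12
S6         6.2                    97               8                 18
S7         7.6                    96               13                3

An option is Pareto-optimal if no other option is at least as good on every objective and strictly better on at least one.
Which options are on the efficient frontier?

S1: not dominated.
S2: not dominated (best interview score).
S3: not dominated.
S4: not dominated (best start delay).
S5: dominated by S3 (interview score 3.7≥3.3, salary ask 104≤231, start delay 2≤15, experience 14≥12).
S6: not dominated (best experience).
S7: not dominated (best salary ask).

S1, S2, S3, S4, S6, S7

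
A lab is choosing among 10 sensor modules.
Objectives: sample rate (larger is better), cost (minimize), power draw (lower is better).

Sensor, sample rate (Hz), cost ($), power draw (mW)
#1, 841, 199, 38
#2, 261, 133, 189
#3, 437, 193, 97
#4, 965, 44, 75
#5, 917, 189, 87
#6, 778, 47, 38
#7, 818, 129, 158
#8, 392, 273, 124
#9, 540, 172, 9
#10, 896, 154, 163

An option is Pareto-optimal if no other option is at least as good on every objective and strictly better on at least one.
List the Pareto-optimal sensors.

#1, #4, #6, #9

#1: not dominated.
#2: dominated by #4 (sample rate 965≥261, cost 44≤133, power draw 75≤189).
#3: dominated by #4 (sample rate 965≥437, cost 44≤193, power draw 75≤97).
#4: not dominated (best sample rate).
#5: dominated by #4 (sample rate 965≥917, cost 44≤189, power draw 75≤87).
#6: not dominated.
#7: dominated by #4 (sample rate 965≥818, cost 44≤129, power draw 75≤158).
#8: dominated by #1 (sample rate 841≥392, cost 199≤273, power draw 38≤124).
#9: not dominated (best power draw).
#10: dominated by #4 (sample rate 965≥896, cost 44≤154, power draw 75≤163).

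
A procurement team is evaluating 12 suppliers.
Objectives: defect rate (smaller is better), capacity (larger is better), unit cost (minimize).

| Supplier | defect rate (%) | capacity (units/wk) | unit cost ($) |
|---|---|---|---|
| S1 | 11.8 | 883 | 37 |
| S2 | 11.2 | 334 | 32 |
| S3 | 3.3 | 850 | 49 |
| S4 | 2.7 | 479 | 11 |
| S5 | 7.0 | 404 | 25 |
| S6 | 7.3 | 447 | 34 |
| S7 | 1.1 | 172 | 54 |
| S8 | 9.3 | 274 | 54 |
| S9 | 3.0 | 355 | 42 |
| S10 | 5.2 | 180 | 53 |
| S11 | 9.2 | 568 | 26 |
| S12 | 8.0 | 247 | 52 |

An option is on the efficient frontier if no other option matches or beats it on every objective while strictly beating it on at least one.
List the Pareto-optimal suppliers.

S1: not dominated (best capacity).
S2: dominated by S4 (defect rate 2.7≤11.2, capacity 479≥334, unit cost 11≤32).
S3: not dominated.
S4: not dominated (best unit cost).
S5: dominated by S4 (defect rate 2.7≤7.0, capacity 479≥404, unit cost 11≤25).
S6: dominated by S4 (defect rate 2.7≤7.3, capacity 479≥447, unit cost 11≤34).
S7: not dominated (best defect rate).
S8: dominated by S3 (defect rate 3.3≤9.3, capacity 850≥274, unit cost 49≤54).
S9: dominated by S4 (defect rate 2.7≤3.0, capacity 479≥355, unit cost 11≤42).
S10: dominated by S3 (defect rate 3.3≤5.2, capacity 850≥180, unit cost 49≤53).
S11: not dominated.
S12: dominated by S3 (defect rate 3.3≤8.0, capacity 850≥247, unit cost 49≤52).

S1, S3, S4, S7, S11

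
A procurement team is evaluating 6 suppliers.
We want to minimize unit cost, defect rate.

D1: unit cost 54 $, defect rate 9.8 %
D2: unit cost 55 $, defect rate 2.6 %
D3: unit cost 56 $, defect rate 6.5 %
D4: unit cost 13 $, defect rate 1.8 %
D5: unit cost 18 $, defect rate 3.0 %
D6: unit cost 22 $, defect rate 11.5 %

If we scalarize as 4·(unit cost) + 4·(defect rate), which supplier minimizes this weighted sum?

D4

D1: 4·54 + 4·9.8 = 255.2
D2: 4·55 + 4·2.6 = 230.4
D3: 4·56 + 4·6.5 = 250.0
D4: 4·13 + 4·1.8 = 59.2
D5: 4·18 + 4·3.0 = 84.0
D6: 4·22 + 4·11.5 = 134.0
Lowest: D4 at 59.2.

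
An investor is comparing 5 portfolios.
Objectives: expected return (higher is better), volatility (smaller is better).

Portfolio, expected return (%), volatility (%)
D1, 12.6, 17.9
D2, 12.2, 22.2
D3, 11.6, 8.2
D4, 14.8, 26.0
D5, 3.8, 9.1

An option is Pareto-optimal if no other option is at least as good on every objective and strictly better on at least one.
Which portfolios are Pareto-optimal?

D1: not dominated.
D2: dominated by D1 (expected return 12.6≥12.2, volatility 17.9≤22.2).
D3: not dominated (best volatility).
D4: not dominated (best expected return).
D5: dominated by D3 (expected return 11.6≥3.8, volatility 8.2≤9.1).

D1, D3, D4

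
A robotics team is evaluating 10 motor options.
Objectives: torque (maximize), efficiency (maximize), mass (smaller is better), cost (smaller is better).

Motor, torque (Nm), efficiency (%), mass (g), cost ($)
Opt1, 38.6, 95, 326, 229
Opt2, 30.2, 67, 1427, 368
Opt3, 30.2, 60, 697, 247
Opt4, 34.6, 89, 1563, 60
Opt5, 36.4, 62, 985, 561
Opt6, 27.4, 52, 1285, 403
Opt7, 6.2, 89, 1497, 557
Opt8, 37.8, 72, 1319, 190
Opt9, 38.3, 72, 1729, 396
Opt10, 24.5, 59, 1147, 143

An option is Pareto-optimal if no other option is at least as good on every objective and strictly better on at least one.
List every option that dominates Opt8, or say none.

none

Opt1: worse on cost (229 vs 190).
Opt2: worse on torque (30.2 vs 37.8).
Opt3: worse on torque (30.2 vs 37.8).
Opt4: worse on torque (34.6 vs 37.8).
Opt5: worse on torque (36.4 vs 37.8).
Opt6: worse on torque (27.4 vs 37.8).
Opt7: worse on torque (6.2 vs 37.8).
Opt9: worse on mass (1729 vs 1319).
Opt10: worse on torque (24.5 vs 37.8).
No option dominates Opt8.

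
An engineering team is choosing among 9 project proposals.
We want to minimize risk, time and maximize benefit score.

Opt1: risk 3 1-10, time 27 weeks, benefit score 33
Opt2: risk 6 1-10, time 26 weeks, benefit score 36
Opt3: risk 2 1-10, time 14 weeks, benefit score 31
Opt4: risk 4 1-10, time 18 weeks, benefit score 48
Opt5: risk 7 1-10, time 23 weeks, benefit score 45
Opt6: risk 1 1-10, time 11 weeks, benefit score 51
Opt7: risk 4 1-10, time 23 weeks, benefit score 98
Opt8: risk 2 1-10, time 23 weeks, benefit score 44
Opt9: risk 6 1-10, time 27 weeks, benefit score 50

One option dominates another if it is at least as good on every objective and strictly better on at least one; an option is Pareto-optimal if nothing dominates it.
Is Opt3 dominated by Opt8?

No

Opt8 vs Opt3: Opt8 is worse on time (23 vs 14), so it does not dominate Opt3.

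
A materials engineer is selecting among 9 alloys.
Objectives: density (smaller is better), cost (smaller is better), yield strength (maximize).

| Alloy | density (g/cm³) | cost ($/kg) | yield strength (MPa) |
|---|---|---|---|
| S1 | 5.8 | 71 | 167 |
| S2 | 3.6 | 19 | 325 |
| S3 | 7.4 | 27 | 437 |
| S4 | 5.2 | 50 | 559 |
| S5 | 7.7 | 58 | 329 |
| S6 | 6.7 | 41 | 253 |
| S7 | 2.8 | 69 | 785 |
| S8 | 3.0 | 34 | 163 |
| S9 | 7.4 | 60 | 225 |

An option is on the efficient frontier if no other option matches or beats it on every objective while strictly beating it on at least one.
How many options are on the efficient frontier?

S1: dominated by S2 (density 3.6≤5.8, cost 19≤71, yield strength 325≥167).
S2: not dominated (best cost).
S3: not dominated.
S4: not dominated.
S5: dominated by S3 (density 7.4≤7.7, cost 27≤58, yield strength 437≥329).
S6: dominated by S2 (density 3.6≤6.7, cost 19≤41, yield strength 325≥253).
S7: not dominated (best density).
S8: not dominated.
S9: dominated by S2 (density 3.6≤7.4, cost 19≤60, yield strength 325≥225).
Pareto-optimal: S2, S3, S4, S7, S8 → 5.

5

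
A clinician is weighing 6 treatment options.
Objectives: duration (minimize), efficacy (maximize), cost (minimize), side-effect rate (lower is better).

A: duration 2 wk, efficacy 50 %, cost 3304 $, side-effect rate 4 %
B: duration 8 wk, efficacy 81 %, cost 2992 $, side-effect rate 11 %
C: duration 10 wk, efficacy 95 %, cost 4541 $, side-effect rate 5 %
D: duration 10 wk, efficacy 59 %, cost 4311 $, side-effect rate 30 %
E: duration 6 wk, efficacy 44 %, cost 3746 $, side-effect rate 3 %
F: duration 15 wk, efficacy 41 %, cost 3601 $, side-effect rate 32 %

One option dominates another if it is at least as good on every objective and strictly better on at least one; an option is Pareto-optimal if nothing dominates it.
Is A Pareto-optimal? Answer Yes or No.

B: worse on duration (8 vs 2).
C: worse on duration (10 vs 2).
D: worse on duration (10 vs 2).
E: worse on duration (6 vs 2).
F: worse on duration (15 vs 2).
No option is at least as good as A on every objective and strictly better on one.

Yes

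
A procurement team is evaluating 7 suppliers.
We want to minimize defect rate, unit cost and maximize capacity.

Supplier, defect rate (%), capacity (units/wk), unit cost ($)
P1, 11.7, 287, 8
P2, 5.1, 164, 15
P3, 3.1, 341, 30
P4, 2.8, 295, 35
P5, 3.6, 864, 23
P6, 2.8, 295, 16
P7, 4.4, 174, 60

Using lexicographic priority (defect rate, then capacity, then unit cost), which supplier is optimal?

P6

First minimize defect rate: best is 2.8, kept {P4, P6}.
Then maximize capacity: best is 295, kept {P4, P6}.
Then minimize unit cost: best is 16, kept {P6}.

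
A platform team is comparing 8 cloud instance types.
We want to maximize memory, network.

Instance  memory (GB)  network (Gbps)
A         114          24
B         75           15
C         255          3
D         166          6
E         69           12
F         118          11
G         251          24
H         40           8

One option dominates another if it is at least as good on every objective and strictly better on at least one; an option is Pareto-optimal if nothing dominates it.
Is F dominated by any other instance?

G vs F: memory 251≥118, network 24≥11 — G is at least as good on every objective and strictly better on at least one, so G dominates F.

Yes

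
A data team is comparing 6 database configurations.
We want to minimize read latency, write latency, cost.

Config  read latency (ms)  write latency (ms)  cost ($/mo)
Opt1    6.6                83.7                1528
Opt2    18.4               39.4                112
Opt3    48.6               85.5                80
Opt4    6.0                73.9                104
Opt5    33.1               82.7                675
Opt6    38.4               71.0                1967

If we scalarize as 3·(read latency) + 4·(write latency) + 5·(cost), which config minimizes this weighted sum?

Opt1: 3·6.6 + 4·83.7 + 5·1528 = 7994.6
Opt2: 3·18.4 + 4·39.4 + 5·112 = 772.8
Opt3: 3·48.6 + 4·85.5 + 5·80 = 887.8
Opt4: 3·6.0 + 4·73.9 + 5·104 = 833.6
Opt5: 3·33.1 + 4·82.7 + 5·675 = 3805.1
Opt6: 3·38.4 + 4·71.0 + 5·1967 = 10234.2
Lowest: Opt2 at 772.8.

Opt2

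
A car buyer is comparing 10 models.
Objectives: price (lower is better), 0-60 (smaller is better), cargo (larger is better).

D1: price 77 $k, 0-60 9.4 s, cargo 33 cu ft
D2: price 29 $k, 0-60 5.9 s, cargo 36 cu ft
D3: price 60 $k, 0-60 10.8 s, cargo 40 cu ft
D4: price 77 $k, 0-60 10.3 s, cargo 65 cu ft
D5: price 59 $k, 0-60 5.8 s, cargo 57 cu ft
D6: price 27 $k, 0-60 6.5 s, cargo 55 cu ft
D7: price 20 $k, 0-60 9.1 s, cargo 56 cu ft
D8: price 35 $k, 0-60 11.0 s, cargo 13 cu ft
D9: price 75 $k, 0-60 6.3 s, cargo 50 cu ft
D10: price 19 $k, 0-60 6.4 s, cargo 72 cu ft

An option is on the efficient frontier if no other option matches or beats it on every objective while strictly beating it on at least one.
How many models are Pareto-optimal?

D1: dominated by D2 (price 29≤77, 0-60 5.9≤9.4, cargo 36≥33).
D2: not dominated.
D3: dominated by D5 (price 59≤60, 0-60 5.8≤10.8, cargo 57≥40).
D4: dominated by D10 (price 19≤77, 0-60 6.4≤10.3, cargo 72≥65).
D5: not dominated (best 0-60).
D6: dominated by D10 (price 19≤27, 0-60 6.4≤6.5, cargo 72≥55).
D7: dominated by D10 (price 19≤20, 0-60 6.4≤9.1, cargo 72≥56).
D8: dominated by D2 (price 29≤35, 0-60 5.9≤11.0, cargo 36≥13).
D9: dominated by D5 (price 59≤75, 0-60 5.8≤6.3, cargo 57≥50).
D10: not dominated (best price).
Pareto-optimal: D2, D5, D10 → 3.

3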